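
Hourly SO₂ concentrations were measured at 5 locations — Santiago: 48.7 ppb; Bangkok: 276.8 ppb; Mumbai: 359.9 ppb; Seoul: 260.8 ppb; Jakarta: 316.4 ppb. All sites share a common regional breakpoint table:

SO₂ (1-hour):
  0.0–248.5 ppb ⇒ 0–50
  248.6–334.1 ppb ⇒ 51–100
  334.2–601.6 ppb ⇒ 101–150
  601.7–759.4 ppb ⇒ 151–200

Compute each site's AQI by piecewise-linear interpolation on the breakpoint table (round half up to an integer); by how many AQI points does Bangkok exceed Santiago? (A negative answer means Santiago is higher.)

Santiago: 48.7 ∈ [0.0, 248.5] ↔ index [0, 50].
0 + (48.7−0.0)·(50−0)/(248.5−0.0) = 0 + 48.7·50/248.5 ≈ 9.80, so AQI = 10.
Bangkok: 276.8 ∈ [248.6, 334.1] ↔ index [51, 100].
51 + (276.8−248.6)·(100−51)/(334.1−248.6) = 51 + 28.2·49/85.5 ≈ 67.16, so AQI = 67.
Mumbai: 359.9 ∈ [334.2, 601.6] ↔ index [101, 150].
101 + (359.9−334.2)·(150−101)/(601.6−334.2) = 101 + 25.7·49/267.4 ≈ 105.71, so AQI = 106.
Seoul 260.8: bracket 248.6–334.1 → index 51–100; slope 49/85.5, offset 12.2.
AQI = 51 + 49/85.5·12.2 ≈ 57.99 ⇒ 58.
Jakarta: 316.4 lies in 248.6–334.1, so I_lo=51, I_hi=100, C_lo=248.6, C_hi=334.1.
(100−51)/(334.1−248.6) × (316.4−248.6) + 51 = 49/85.5 × 67.8 + 51 ≈ 89.86 → 90.
AQIs: Santiago=10, Bangkok=67, Mumbai=106, Seoul=58, Jakarta=90. Bangkok (67) − Santiago (10) = 57.

57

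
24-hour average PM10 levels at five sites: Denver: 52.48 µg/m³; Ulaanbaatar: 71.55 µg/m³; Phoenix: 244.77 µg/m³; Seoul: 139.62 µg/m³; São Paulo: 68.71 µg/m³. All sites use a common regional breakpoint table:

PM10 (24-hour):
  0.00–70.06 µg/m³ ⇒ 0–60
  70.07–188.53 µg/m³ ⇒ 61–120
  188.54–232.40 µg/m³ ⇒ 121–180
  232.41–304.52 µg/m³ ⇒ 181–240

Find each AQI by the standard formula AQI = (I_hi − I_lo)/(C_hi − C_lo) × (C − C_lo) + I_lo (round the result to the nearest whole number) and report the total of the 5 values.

453

Denver: 52.48 ∈ [0.00, 70.06] ↔ index [0, 60].
0 + (52.48−0.00)·(60−0)/(70.06−0.00) = 0 + 52.48·60/70.06 ≈ 44.94, so AQI = 45.
Ulaanbaatar: 71.55 lies in 70.07–188.53, so I_lo=61, I_hi=120, C_lo=70.07, C_hi=188.53.
(120−61)/(188.53−70.07) × (71.55−70.07) + 61 = 59/118.46 × 1.48 + 61 ≈ 61.74 → 62.
Phoenix 244.77: bracket 232.41–304.52 → index 181–240; slope 59/72.11, offset 12.36.
AQI = 181 + 59/72.11·12.36 ≈ 191.11 ⇒ 191.
Seoul: row 70.07–188.53 (AQI 61–120). (120−61)·(139.62−70.07)/(188.53−70.07) + 61 = 59·69.55/118.46 + 61 ≈ 95.64 → 96.
São Paulo: row 0.00–70.06 (AQI 0–60). (60−0)·(68.71−0.00)/(70.06−0.00) + 0 = 60·68.71/70.06 + 0 ≈ 58.84 → 59.
AQIs: Denver=45, Ulaanbaatar=62, Phoenix=191, Seoul=96, São Paulo=59. Sum = 45 + 62 + 191 + 96 + 59 = 453.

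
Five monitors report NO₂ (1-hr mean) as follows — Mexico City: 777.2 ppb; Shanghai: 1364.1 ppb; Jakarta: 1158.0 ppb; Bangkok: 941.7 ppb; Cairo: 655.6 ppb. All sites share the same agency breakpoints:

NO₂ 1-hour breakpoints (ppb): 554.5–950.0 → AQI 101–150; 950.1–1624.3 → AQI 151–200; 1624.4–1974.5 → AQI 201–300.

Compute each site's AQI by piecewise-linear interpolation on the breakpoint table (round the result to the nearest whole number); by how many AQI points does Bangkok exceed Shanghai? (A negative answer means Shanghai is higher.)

-32

Mexico City 777.2: bracket 554.5–950.0 → index 101–150; slope 49/395.5, offset 222.7.
AQI = 101 + 49/395.5·222.7 ≈ 128.59 ⇒ 129.
Shanghai: 1364.1 lies in 950.1–1624.3, so I_lo=151, I_hi=200, C_lo=950.1, C_hi=1624.3.
(200−151)/(1624.3−950.1) × (1364.1−950.1) + 151 = 49/674.2 × 414.0 + 151 ≈ 181.09 → 181.
Jakarta 1158.0: bracket 950.1–1624.3 → index 151–200; slope 49/674.2, offset 207.9.
AQI = 151 + 49/674.2·207.9 ≈ 166.11 ⇒ 166.
Bangkok 941.7: bracket 554.5–950.0 → index 101–150; slope 49/395.5, offset 387.2.
AQI = 101 + 49/395.5·387.2 ≈ 148.97 ⇒ 149.
Cairo: 655.6 lies in 554.5–950.0, so I_lo=101, I_hi=150, C_lo=554.5, C_hi=950.0.
(150−101)/(950.0−554.5) × (655.6−554.5) + 101 = 49/395.5 × 101.1 + 101 ≈ 113.53 → 114.
AQIs: Mexico City=129, Shanghai=181, Jakarta=166, Bangkok=149, Cairo=114. Bangkok (149) − Shanghai (181) = -32.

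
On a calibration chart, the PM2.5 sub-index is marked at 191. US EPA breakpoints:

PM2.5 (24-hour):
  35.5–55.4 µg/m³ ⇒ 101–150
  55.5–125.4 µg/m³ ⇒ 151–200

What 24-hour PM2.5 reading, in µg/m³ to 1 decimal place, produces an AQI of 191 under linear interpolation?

AQI 191 lies in the 151–200 band, which corresponds to 55.5–125.4 µg/m³.
C = 55.5 + (191−151)×(125.4−55.5)/(200−151) = 55.5 + 40×69.9/49 ≈ 112.561 µg/m³ → 112.6 µg/m³ to 1 dp.

112.6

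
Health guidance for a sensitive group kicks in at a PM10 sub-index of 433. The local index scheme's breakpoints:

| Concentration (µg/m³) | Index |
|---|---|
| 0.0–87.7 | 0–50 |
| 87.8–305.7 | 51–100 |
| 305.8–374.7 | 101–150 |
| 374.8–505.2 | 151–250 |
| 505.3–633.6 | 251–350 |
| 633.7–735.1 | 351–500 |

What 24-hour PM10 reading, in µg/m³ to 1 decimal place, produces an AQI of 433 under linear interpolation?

689.5

AQI 433 lies in the 351–500 band, which corresponds to 633.7–735.1 µg/m³.
C = 633.7 + (433−351)×(735.1−633.7)/(500−351) = 633.7 + 82×101.4/149 ≈ 689.504 µg/m³ → 689.5 µg/m³ to 1 dp.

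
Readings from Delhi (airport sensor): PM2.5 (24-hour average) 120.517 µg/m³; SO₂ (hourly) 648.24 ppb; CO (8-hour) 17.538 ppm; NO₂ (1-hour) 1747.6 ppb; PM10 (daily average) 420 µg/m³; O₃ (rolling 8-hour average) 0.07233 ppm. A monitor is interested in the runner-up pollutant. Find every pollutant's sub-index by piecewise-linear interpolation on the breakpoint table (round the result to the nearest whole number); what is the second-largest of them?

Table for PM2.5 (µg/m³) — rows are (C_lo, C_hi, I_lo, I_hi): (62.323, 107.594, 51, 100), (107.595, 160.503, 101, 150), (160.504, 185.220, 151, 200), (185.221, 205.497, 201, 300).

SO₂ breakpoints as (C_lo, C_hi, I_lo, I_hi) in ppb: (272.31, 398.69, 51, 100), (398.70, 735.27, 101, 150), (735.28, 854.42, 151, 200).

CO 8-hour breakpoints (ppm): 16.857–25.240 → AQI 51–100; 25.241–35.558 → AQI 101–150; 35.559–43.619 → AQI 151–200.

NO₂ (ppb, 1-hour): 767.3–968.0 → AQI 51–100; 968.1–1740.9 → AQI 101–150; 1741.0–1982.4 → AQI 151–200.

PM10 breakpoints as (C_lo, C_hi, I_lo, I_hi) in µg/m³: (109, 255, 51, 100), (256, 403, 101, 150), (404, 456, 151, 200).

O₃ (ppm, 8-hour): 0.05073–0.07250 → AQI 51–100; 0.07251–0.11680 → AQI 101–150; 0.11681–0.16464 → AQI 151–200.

PM2.5: 120.517 lies in 107.595–160.503, so I_lo=101, I_hi=150, C_lo=107.595, C_hi=160.503.
(150−101)/(160.503−107.595) × (120.517−107.595) + 101 = 49/52.908 × 12.922 + 101 ≈ 112.97 → 113.
SO₂: 648.24 ∈ [398.70, 735.27] ↔ index [101, 150].
101 + (648.24−398.70)·(150−101)/(735.27−398.70) = 101 + 249.54·49/336.57 ≈ 137.33, so AQI = 137.
CO: 17.538 lies in 16.857–25.240, so I_lo=51, I_hi=100, C_lo=16.857, C_hi=25.240.
(100−51)/(25.240−16.857) × (17.538−16.857) + 51 = 49/8.383 × 0.681 + 51 ≈ 54.98 → 55.
NO₂: 1747.6 lies in 1741.0–1982.4, so I_lo=151, I_hi=200, C_lo=1741.0, C_hi=1982.4.
(200−151)/(1982.4−1741.0) × (1747.6−1741.0) + 151 = 49/241.4 × 6.6 + 151 ≈ 152.34 → 152.
PM10: 420 ∈ [404, 456] ↔ index [151, 200].
151 + (420−404)·(200−151)/(456−404) = 151 + 16·49/52 ≈ 166.08, so AQI = 166.
O₃: row 0.05073–0.07250 (AQI 51–100). (100−51)·(0.07233−0.05073)/(0.07250−0.05073) + 51 = 49·0.02160/0.02177 + 51 ≈ 99.62 → 100.
Sub-indices: PM2.5→113, SO₂→137, CO→55, NO₂→152, PM10→166, O₃→100. Ranked high→low: 166, 152, 137, 113, 100, 55. Second-highest sub-index = 152.

152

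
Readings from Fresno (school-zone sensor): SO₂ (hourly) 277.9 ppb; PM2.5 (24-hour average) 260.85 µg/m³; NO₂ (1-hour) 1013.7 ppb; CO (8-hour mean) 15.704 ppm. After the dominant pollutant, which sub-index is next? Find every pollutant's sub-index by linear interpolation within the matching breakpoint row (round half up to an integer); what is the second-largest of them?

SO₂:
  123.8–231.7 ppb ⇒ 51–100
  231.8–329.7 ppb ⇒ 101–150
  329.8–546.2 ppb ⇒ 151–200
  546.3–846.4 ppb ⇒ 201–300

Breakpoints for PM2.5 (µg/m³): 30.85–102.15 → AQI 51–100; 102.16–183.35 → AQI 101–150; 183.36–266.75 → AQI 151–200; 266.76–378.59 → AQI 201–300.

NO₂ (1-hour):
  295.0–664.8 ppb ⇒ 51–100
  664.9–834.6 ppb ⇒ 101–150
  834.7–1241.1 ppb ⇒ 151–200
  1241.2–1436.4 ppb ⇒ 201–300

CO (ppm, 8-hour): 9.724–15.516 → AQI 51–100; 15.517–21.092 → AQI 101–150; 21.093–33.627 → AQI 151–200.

SO₂: 277.9 lies in 231.8–329.7, so I_lo=101, I_hi=150, C_lo=231.8, C_hi=329.7.
(150−101)/(329.7−231.8) × (277.9−231.8) + 101 = 49/97.9 × 46.1 + 101 ≈ 124.07 → 124.
PM2.5: 260.85 lies in 183.36–266.75, so I_lo=151, I_hi=200, C_lo=183.36, C_hi=266.75.
(200−151)/(266.75−183.36) × (260.85−183.36) + 151 = 49/83.39 × 77.49 + 151 ≈ 196.53 → 197.
NO₂ 1013.7: bracket 834.7–1241.1 → index 151–200; slope 49/406.4, offset 179.0.
AQI = 151 + 49/406.4·179.0 ≈ 172.58 ⇒ 173.
CO: 15.704 ∈ [15.517, 21.092] ↔ index [101, 150].
101 + (15.704−15.517)·(150−101)/(21.092−15.517) = 101 + 0.187·49/5.575 ≈ 102.64, so AQI = 103.
Sub-indices: SO₂→124, PM2.5→197, NO₂→173, CO→103. Ranked high→low: 197, 173, 124, 103. Second-highest sub-index = 173.

173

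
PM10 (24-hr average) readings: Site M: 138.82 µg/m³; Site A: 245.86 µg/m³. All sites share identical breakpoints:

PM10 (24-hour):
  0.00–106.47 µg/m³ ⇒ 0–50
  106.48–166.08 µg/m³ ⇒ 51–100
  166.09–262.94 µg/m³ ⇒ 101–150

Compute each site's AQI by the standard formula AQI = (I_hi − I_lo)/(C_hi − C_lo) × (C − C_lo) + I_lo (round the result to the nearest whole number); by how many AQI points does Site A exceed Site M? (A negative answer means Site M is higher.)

63

Site M: 138.82 ∈ [106.48, 166.08] ↔ index [51, 100].
51 + (138.82−106.48)·(100−51)/(166.08−106.48) = 51 + 32.34·49/59.60 ≈ 77.59, so AQI = 78.
Site A: row 166.09–262.94 (AQI 101–150). (150−101)·(245.86−166.09)/(262.94−166.09) + 101 = 49·79.77/96.85 + 101 ≈ 141.36 → 141.
AQIs: Site M=78, Site A=141. Site A (141) − Site M (78) = 63.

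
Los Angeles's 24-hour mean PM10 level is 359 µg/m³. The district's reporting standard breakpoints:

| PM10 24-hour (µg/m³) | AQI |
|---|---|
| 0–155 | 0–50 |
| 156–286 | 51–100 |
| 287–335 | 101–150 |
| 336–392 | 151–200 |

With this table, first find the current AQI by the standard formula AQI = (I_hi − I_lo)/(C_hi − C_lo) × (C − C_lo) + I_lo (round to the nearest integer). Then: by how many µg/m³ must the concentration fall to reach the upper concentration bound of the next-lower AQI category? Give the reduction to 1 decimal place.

24.0

PM10 359: bracket 336–392 → index 151–200; slope 49/56, offset 23.
AQI = 151 + 49/56·23 ≈ 171.13 ⇒ 171.
Current AQI 171 is in the Unhealthy range (151–200). The next-lower category tops out at AQI 150, whose upper concentration bound is 335 µg/m³.
Reduction needed = 359 − 335 = 24.0 µg/m³.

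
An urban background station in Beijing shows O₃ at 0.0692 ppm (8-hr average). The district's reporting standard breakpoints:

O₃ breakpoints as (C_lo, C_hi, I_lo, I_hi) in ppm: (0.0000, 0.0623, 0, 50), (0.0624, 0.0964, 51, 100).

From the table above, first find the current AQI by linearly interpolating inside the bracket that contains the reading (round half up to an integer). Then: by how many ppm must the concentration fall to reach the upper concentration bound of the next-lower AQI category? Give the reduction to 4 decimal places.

O₃: 0.0692 lies in 0.0624–0.0964, so I_lo=51, I_hi=100, C_lo=0.0624, C_hi=0.0964.
(100−51)/(0.0964−0.0624) × (0.0692−0.0624) + 51 = 49/0.0340 × 0.0068 + 51 ≈ 60.80 → 61.
Current AQI 61 is in the Moderate range (51–100). The next-lower category tops out at AQI 50, whose upper concentration bound is 0.0623 ppm.
Reduction needed = 0.0692 − 0.0623 = 0.0069 ppm.

0.0069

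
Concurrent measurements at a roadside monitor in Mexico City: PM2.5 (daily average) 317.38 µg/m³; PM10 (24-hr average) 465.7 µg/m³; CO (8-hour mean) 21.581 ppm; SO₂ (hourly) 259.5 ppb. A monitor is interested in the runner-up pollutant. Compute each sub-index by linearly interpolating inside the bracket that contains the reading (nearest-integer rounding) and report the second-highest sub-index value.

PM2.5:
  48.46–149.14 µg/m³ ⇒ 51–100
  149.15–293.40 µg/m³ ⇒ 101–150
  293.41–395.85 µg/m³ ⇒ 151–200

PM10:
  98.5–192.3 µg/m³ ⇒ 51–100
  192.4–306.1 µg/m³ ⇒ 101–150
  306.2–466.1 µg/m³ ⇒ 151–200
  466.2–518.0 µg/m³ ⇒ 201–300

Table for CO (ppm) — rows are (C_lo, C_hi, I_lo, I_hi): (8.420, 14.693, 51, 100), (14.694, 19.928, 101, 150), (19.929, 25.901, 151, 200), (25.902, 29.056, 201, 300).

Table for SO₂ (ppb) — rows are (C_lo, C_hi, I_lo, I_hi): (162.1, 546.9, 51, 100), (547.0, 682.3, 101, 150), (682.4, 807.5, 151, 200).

PM2.5 317.38: bracket 293.41–395.85 → index 151–200; slope 49/102.44, offset 23.97.
AQI = 151 + 49/102.44·23.97 ≈ 162.47 ⇒ 162.
PM10: 465.7 lies in 306.2–466.1, so I_lo=151, I_hi=200, C_lo=306.2, C_hi=466.1.
(200−151)/(466.1−306.2) × (465.7−306.2) + 151 = 49/159.9 × 159.5 + 151 ≈ 199.88 → 200.
CO: 21.581 lies in 19.929–25.901, so I_lo=151, I_hi=200, C_lo=19.929, C_hi=25.901.
(200−151)/(25.901−19.929) × (21.581−19.929) + 151 = 49/5.972 × 1.652 + 151 ≈ 164.55 → 165.
SO₂: 259.5 ∈ [162.1, 546.9] ↔ index [51, 100].
51 + (259.5−162.1)·(100−51)/(546.9−162.1) = 51 + 97.4·49/384.8 ≈ 63.40, so AQI = 63.
Sub-indices: PM2.5→162, PM10→200, CO→165, SO₂→63. Ranked high→low: 200, 165, 162, 63. Second-highest sub-index = 165.

165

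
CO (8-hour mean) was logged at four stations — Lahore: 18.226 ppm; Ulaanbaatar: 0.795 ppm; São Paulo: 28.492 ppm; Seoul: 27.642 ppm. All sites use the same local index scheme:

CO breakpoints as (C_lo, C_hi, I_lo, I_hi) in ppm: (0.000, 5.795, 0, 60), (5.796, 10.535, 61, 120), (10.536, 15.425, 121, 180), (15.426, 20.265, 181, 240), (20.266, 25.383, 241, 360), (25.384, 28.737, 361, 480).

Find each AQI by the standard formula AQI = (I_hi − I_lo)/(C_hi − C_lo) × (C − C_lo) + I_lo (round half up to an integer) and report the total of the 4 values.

1135

Lahore: 18.226 lies in 15.426–20.265, so I_lo=181, I_hi=240, C_lo=15.426, C_hi=20.265.
(240−181)/(20.265−15.426) × (18.226−15.426) + 181 = 59/4.839 × 2.800 + 181 ≈ 215.14 → 215.
Ulaanbaatar: row 0.000–5.795 (AQI 0–60). (60−0)·(0.795−0.000)/(5.795−0.000) + 0 = 60·0.795/5.795 + 0 ≈ 8.23 → 8.
São Paulo: 28.492 ∈ [25.384, 28.737] ↔ index [361, 480].
361 + (28.492−25.384)·(480−361)/(28.737−25.384) = 361 + 3.108·119/3.353 ≈ 471.30, so AQI = 471.
Seoul: 27.642 lies in 25.384–28.737, so I_lo=361, I_hi=480, C_lo=25.384, C_hi=28.737.
(480−361)/(28.737−25.384) × (27.642−25.384) + 361 = 119/3.353 × 2.258 + 361 ≈ 441.14 → 441.
AQIs: Lahore=215, Ulaanbaatar=8, São Paulo=471, Seoul=441. Sum = 215 + 8 + 471 + 441 = 1135.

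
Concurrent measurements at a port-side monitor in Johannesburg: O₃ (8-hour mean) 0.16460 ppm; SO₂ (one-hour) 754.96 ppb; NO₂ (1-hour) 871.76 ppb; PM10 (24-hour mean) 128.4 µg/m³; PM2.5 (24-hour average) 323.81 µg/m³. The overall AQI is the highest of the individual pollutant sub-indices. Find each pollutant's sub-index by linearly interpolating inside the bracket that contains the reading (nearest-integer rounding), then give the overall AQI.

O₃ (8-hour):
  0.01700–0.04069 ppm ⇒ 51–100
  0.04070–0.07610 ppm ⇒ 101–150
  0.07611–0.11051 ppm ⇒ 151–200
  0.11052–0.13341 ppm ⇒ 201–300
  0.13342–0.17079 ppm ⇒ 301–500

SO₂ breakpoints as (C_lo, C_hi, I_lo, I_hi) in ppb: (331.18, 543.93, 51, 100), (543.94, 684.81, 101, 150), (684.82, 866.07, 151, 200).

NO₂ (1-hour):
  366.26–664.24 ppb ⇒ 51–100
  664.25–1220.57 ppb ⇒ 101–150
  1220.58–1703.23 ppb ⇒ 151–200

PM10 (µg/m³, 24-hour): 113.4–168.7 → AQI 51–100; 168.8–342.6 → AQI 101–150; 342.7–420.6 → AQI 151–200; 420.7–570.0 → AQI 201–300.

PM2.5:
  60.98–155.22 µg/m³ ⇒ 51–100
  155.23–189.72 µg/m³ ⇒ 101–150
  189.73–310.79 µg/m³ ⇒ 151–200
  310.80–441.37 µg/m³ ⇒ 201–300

467

O₃: 0.16460 ∈ [0.13342, 0.17079] ↔ index [301, 500].
301 + (0.16460−0.13342)·(500−301)/(0.17079−0.13342) = 301 + 0.03118·199/0.03737 ≈ 467.04, so AQI = 467.
SO₂: 754.96 ∈ [684.82, 866.07] ↔ index [151, 200].
151 + (754.96−684.82)·(200−151)/(866.07−684.82) = 151 + 70.14·49/181.25 ≈ 169.96, so AQI = 170.
NO₂ 871.76: bracket 664.25–1220.57 → index 101–150; slope 49/556.32, offset 207.51.
AQI = 101 + 49/556.32·207.51 ≈ 119.28 ⇒ 119.
PM10 128.4: bracket 113.4–168.7 → index 51–100; slope 49/55.3, offset 15.0.
AQI = 51 + 49/55.3·15.0 ≈ 64.29 ⇒ 64.
PM2.5: 323.81 ∈ [310.80, 441.37] ↔ index [201, 300].
201 + (323.81−310.80)·(300−201)/(441.37−310.80) = 201 + 13.01·99/130.57 ≈ 210.86, so AQI = 211.
Sub-indices: O₃→467, SO₂→170, NO₂→119, PM10→64, PM2.5→211. Overall AQI = max = 467; dominant pollutant is O₃.
AQI 467: Hazardous.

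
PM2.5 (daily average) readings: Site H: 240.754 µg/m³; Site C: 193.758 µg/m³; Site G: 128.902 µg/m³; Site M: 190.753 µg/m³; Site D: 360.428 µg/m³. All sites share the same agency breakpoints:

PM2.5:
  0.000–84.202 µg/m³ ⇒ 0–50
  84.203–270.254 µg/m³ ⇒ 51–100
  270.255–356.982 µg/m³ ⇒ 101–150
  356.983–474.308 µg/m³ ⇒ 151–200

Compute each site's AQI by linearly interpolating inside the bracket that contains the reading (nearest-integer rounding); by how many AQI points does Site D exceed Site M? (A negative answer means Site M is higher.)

Site H 240.754: bracket 84.203–270.254 → index 51–100; slope 49/186.051, offset 156.551.
AQI = 51 + 49/186.051·156.551 ≈ 92.23 ⇒ 92.
Site C 193.758: bracket 84.203–270.254 → index 51–100; slope 49/186.051, offset 109.555.
AQI = 51 + 49/186.051·109.555 ≈ 79.85 ⇒ 80.
Site G 128.902: bracket 84.203–270.254 → index 51–100; slope 49/186.051, offset 44.699.
AQI = 51 + 49/186.051·44.699 ≈ 62.77 ⇒ 63.
Site M: 190.753 lies in 84.203–270.254, so I_lo=51, I_hi=100, C_lo=84.203, C_hi=270.254.
(100−51)/(270.254−84.203) × (190.753−84.203) + 51 = 49/186.051 × 106.550 + 51 ≈ 79.06 → 79.
Site D: 360.428 lies in 356.983–474.308, so I_lo=151, I_hi=200, C_lo=356.983, C_hi=474.308.
(200−151)/(474.308−356.983) × (360.428−356.983) + 151 = 49/117.325 × 3.445 + 151 ≈ 152.44 → 152.
AQIs: Site H=92, Site C=80, Site G=63, Site M=79, Site D=152. Site D (152) − Site M (79) = 73.

73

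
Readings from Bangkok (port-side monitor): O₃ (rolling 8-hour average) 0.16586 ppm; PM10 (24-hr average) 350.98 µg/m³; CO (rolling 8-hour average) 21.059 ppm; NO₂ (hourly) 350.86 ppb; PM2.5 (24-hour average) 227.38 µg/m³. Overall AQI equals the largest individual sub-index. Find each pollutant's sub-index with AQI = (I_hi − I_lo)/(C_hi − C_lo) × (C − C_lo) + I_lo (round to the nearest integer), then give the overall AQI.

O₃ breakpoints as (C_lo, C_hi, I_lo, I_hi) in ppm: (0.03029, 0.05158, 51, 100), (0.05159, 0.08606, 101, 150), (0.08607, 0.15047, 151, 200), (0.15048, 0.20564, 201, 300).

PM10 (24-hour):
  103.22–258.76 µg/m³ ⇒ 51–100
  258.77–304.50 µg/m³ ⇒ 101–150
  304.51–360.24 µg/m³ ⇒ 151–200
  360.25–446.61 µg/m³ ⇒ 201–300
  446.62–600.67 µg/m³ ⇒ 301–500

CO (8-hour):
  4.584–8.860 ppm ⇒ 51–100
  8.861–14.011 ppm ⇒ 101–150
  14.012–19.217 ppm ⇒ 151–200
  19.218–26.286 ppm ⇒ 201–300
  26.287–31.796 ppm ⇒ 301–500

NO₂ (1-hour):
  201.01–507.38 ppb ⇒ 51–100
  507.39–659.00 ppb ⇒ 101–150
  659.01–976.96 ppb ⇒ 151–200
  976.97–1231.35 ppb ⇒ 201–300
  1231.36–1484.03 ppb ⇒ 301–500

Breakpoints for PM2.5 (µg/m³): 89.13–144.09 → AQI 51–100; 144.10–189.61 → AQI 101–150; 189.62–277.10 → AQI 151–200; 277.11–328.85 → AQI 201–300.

229

O₃: row 0.15048–0.20564 (AQI 201–300). (300−201)·(0.16586−0.15048)/(0.20564−0.15048) + 201 = 99·0.01538/0.05516 + 201 ≈ 228.60 → 229.
PM10: 350.98 lies in 304.51–360.24, so I_lo=151, I_hi=200, C_lo=304.51, C_hi=360.24.
(200−151)/(360.24−304.51) × (350.98−304.51) + 151 = 49/55.73 × 46.47 + 151 ≈ 191.86 → 192.
CO: 21.059 ∈ [19.218, 26.286] ↔ index [201, 300].
201 + (21.059−19.218)·(300−201)/(26.286−19.218) = 201 + 1.841·99/7.068 ≈ 226.79, so AQI = 227.
NO₂ 350.86: bracket 201.01–507.38 → index 51–100; slope 49/306.37, offset 149.85.
AQI = 51 + 49/306.37·149.85 ≈ 74.97 ⇒ 75.
PM2.5: row 189.62–277.10 (AQI 151–200). (200−151)·(227.38−189.62)/(277.10−189.62) + 151 = 49·37.76/87.48 + 151 ≈ 172.15 → 172.
Sub-indices: O₃→229, PM10→192, CO→227, NO₂→75, PM2.5→172. Overall AQI = max = 229; dominant pollutant is O₃.
AQI 229: Very Unhealthy.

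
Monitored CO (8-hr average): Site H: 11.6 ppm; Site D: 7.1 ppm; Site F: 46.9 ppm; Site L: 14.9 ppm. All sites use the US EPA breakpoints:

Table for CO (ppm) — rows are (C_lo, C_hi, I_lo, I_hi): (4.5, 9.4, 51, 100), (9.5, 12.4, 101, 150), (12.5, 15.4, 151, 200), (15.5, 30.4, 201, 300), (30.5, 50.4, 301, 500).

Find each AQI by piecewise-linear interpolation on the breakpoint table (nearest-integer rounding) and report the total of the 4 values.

870

Site H: row 9.5–12.4 (AQI 101–150). (150−101)·(11.6−9.5)/(12.4−9.5) + 101 = 49·2.1/2.9 + 101 ≈ 136.48 → 136.
Site D: 7.1 lies in 4.5–9.4, so I_lo=51, I_hi=100, C_lo=4.5, C_hi=9.4.
(100−51)/(9.4−4.5) × (7.1−4.5) + 51 = 49/4.9 × 2.6 + 51 ≈ 77.00 → 77.
Site F: 46.9 ∈ [30.5, 50.4] ↔ index [301, 500].
301 + (46.9−30.5)·(500−301)/(50.4−30.5) = 301 + 16.4·199/19.9 ≈ 465.00, so AQI = 465.
Site L: 14.9 lies in 12.5–15.4, so I_lo=151, I_hi=200, C_lo=12.5, C_hi=15.4.
(200−151)/(15.4−12.5) × (14.9−12.5) + 151 = 49/2.9 × 2.4 + 151 ≈ 191.55 → 192.
AQIs: Site H=136, Site D=77, Site F=465, Site L=192. Sum = 136 + 77 + 465 + 192 = 870.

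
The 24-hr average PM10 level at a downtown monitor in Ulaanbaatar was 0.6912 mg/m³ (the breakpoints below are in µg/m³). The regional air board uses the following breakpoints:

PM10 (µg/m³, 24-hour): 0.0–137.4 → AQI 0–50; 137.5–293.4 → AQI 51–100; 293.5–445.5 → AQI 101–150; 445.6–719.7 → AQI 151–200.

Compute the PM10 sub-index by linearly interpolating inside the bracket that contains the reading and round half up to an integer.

195

Convert: 0.6912 mg/m³ = 691.2 µg/m³.
PM10: row 445.6–719.7 (AQI 151–200). (200−151)·(691.2−445.6)/(719.7−445.6) + 151 = 49·245.6/274.1 + 151 ≈ 194.91 → 195.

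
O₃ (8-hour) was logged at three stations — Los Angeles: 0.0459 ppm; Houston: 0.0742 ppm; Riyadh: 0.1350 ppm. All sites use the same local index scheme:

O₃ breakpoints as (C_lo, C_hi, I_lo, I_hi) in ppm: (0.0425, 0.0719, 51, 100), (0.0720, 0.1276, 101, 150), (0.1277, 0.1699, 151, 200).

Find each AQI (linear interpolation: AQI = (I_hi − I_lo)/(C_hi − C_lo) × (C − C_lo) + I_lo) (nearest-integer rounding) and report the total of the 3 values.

319

Los Angeles: 0.0459 lies in 0.0425–0.0719, so I_lo=51, I_hi=100, C_lo=0.0425, C_hi=0.0719.
(100−51)/(0.0719−0.0425) × (0.0459−0.0425) + 51 = 49/0.0294 × 0.0034 + 51 ≈ 56.67 → 57.
Houston: 0.0742 lies in 0.0720–0.1276, so I_lo=101, I_hi=150, C_lo=0.0720, C_hi=0.1276.
(150−101)/(0.1276−0.0720) × (0.0742−0.0720) + 101 = 49/0.0556 × 0.0022 + 101 ≈ 102.94 → 103.
Riyadh 0.1350: bracket 0.1277–0.1699 → index 151–200; slope 49/0.0422, offset 0.0073.
AQI = 151 + 49/0.0422·0.0073 ≈ 159.48 ⇒ 159.
AQIs: Los Angeles=57, Houston=103, Riyadh=159. Sum = 57 + 103 + 159 = 319.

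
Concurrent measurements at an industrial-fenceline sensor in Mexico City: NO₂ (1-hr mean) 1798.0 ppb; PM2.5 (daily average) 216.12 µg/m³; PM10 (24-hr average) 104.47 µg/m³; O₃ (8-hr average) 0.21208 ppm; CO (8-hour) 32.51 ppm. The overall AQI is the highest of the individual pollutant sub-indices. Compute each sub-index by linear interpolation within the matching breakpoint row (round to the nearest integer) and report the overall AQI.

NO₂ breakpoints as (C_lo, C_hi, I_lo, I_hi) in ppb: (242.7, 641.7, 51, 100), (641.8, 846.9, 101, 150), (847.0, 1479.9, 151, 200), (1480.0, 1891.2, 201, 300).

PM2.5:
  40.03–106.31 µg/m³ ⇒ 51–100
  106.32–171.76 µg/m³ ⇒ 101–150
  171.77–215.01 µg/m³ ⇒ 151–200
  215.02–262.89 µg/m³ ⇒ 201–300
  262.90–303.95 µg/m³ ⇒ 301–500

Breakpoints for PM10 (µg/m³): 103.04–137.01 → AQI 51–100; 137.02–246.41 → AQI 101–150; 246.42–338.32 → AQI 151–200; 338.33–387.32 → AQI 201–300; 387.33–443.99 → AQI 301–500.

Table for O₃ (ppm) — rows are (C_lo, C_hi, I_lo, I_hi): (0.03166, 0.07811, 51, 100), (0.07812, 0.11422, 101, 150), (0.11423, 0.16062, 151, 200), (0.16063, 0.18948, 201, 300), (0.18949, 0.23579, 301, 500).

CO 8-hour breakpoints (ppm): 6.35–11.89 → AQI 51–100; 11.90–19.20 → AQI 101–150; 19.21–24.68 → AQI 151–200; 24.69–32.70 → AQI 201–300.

NO₂: 1798.0 lies in 1480.0–1891.2, so I_lo=201, I_hi=300, C_lo=1480.0, C_hi=1891.2.
(300−201)/(1891.2−1480.0) × (1798.0−1480.0) + 201 = 99/411.2 × 318.0 + 201 ≈ 277.56 → 278.
PM2.5: row 215.02–262.89 (AQI 201–300). (300−201)·(216.12−215.02)/(262.89−215.02) + 201 = 99·1.10/47.87 + 201 ≈ 203.27 → 203.
PM10 104.47: bracket 103.04–137.01 → index 51–100; slope 49/33.97, offset 1.43.
AQI = 51 + 49/33.97·1.43 ≈ 53.06 ⇒ 53.
O₃: 0.21208 lies in 0.18949–0.23579, so I_lo=301, I_hi=500, C_lo=0.18949, C_hi=0.23579.
(500−301)/(0.23579−0.18949) × (0.21208−0.18949) + 301 = 199/0.04630 × 0.02259 + 301 ≈ 398.09 → 398.
CO: row 24.69–32.70 (AQI 201–300). (300−201)·(32.51−24.69)/(32.70−24.69) + 201 = 99·7.82/8.01 + 201 ≈ 297.65 → 298.
Sub-indices: NO₂→278, PM2.5→203, PM10→53, O₃→398, CO→298. Overall AQI = max = 398; dominant pollutant is O₃.
AQI 398: Hazardous.

398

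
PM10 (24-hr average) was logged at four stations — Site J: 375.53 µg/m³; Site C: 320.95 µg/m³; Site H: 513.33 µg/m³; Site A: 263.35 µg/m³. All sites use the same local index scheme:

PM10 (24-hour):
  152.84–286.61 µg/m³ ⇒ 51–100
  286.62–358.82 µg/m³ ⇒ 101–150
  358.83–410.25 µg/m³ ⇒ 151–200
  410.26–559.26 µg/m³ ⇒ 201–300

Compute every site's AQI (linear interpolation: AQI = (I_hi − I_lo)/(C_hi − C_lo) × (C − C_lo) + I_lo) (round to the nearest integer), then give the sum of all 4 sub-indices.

Site J: row 358.83–410.25 (AQI 151–200). (200−151)·(375.53−358.83)/(410.25−358.83) + 151 = 49·16.70/51.42 + 151 ≈ 166.91 → 167.
Site C 320.95: bracket 286.62–358.82 → index 101–150; slope 49/72.20, offset 34.33.
AQI = 101 + 49/72.20·34.33 ≈ 124.30 ⇒ 124.
Site H: row 410.26–559.26 (AQI 201–300). (300−201)·(513.33−410.26)/(559.26−410.26) + 201 = 99·103.07/149.00 + 201 ≈ 269.48 → 269.
Site A: 263.35 ∈ [152.84, 286.61] ↔ index [51, 100].
51 + (263.35−152.84)·(100−51)/(286.61−152.84) = 51 + 110.51·49/133.77 ≈ 91.48, so AQI = 91.
AQIs: Site J=167, Site C=124, Site H=269, Site A=91. Sum = 167 + 124 + 269 + 91 = 651.

651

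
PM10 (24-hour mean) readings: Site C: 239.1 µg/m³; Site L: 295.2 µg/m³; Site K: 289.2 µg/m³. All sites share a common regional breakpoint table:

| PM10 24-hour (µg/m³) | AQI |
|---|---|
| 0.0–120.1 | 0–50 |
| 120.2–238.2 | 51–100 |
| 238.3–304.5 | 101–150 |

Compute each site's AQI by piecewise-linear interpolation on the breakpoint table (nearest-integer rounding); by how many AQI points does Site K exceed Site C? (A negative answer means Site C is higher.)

37

Site C 239.1: bracket 238.3–304.5 → index 101–150; slope 49/66.2, offset 0.8.
AQI = 101 + 49/66.2·0.8 ≈ 101.59 ⇒ 102.
Site L: 295.2 lies in 238.3–304.5, so I_lo=101, I_hi=150, C_lo=238.3, C_hi=304.5.
(150−101)/(304.5−238.3) × (295.2−238.3) + 101 = 49/66.2 × 56.9 + 101 ≈ 143.12 → 143.
Site K 289.2: bracket 238.3–304.5 → index 101–150; slope 49/66.2, offset 50.9.
AQI = 101 + 49/66.2·50.9 ≈ 138.68 ⇒ 139.
AQIs: Site C=102, Site L=143, Site K=139. Site K (139) − Site C (102) = 37.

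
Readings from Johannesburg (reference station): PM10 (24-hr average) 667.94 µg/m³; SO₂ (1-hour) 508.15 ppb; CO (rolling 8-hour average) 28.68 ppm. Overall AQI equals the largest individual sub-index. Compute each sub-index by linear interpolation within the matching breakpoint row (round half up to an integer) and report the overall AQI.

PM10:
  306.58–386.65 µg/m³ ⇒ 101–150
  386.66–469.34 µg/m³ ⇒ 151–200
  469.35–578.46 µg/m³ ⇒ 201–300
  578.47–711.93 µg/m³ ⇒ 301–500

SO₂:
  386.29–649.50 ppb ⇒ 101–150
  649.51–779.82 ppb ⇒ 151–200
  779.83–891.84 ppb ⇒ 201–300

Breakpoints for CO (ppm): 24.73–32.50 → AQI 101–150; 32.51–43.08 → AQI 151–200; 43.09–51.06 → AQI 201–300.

PM10: 667.94 ∈ [578.47, 711.93] ↔ index [301, 500].
301 + (667.94−578.47)·(500−301)/(711.93−578.47) = 301 + 89.47·199/133.46 ≈ 434.41, so AQI = 434.
SO₂: row 386.29–649.50 (AQI 101–150). (150−101)·(508.15−386.29)/(649.50−386.29) + 101 = 49·121.86/263.21 + 101 ≈ 123.69 → 124.
CO: 28.68 lies in 24.73–32.50, so I_lo=101, I_hi=150, C_lo=24.73, C_hi=32.50.
(150−101)/(32.50−24.73) × (28.68−24.73) + 101 = 49/7.77 × 3.95 + 101 ≈ 125.91 → 126.
Sub-indices: PM10→434, SO₂→124, CO→126. Overall AQI = max = 434; dominant pollutant is PM10.

434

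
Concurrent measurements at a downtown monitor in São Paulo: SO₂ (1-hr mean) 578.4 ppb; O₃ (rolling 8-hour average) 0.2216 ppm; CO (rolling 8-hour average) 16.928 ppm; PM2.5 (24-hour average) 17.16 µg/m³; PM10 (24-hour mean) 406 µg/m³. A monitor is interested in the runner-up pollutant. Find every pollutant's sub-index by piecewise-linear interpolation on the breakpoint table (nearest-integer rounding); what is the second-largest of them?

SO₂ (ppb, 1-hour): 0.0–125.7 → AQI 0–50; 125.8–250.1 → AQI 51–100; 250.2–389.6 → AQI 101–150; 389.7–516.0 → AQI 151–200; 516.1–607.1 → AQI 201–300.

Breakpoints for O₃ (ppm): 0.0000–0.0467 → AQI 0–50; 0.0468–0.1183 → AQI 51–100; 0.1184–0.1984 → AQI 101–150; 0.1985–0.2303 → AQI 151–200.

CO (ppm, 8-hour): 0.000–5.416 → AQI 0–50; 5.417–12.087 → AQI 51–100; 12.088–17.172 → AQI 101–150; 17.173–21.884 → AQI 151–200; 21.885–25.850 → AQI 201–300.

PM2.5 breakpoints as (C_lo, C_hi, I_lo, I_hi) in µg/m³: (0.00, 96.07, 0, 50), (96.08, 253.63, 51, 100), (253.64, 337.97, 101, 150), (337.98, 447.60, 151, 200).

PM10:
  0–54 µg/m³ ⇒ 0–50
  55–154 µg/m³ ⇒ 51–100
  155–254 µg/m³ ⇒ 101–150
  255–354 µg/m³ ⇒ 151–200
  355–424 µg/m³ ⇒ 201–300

269

SO₂ 578.4: bracket 516.1–607.1 → index 201–300; slope 99/91.0, offset 62.3.
AQI = 201 + 99/91.0·62.3 ≈ 268.78 ⇒ 269.
O₃: row 0.1985–0.2303 (AQI 151–200). (200−151)·(0.2216−0.1985)/(0.2303−0.1985) + 151 = 49·0.0231/0.0318 + 151 ≈ 186.59 → 187.
CO: 16.928 lies in 12.088–17.172, so I_lo=101, I_hi=150, C_lo=12.088, C_hi=17.172.
(150−101)/(17.172−12.088) × (16.928−12.088) + 101 = 49/5.084 × 4.840 + 101 ≈ 147.65 → 148.
PM2.5: row 0.00–96.07 (AQI 0–50). (50−0)·(17.16−0.00)/(96.07−0.00) + 0 = 50·17.16/96.07 + 0 ≈ 8.93 → 9.
PM10 406: bracket 355–424 → index 201–300; slope 99/69, offset 51.
AQI = 201 + 99/69·51 ≈ 274.17 ⇒ 274.
Sub-indices: SO₂→269, O₃→187, CO→148, PM2.5→9, PM10→274. Ranked high→low: 274, 269, 187, 148, 9. Second-highest sub-index = 269.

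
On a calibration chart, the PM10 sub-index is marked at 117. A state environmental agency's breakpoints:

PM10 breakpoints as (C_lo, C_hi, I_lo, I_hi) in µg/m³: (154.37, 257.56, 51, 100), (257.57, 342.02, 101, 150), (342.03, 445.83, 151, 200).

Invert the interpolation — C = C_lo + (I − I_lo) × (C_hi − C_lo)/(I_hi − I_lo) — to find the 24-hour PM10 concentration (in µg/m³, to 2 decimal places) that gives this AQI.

285.15

AQI 117 lies in the 101–150 band, which corresponds to 257.57–342.02 µg/m³.
C = 257.57 + (117−101)×(342.02−257.57)/(150−101) = 257.57 + 16×84.45/49 ≈ 285.1455 µg/m³ → 285.15 µg/m³ to 2 dp.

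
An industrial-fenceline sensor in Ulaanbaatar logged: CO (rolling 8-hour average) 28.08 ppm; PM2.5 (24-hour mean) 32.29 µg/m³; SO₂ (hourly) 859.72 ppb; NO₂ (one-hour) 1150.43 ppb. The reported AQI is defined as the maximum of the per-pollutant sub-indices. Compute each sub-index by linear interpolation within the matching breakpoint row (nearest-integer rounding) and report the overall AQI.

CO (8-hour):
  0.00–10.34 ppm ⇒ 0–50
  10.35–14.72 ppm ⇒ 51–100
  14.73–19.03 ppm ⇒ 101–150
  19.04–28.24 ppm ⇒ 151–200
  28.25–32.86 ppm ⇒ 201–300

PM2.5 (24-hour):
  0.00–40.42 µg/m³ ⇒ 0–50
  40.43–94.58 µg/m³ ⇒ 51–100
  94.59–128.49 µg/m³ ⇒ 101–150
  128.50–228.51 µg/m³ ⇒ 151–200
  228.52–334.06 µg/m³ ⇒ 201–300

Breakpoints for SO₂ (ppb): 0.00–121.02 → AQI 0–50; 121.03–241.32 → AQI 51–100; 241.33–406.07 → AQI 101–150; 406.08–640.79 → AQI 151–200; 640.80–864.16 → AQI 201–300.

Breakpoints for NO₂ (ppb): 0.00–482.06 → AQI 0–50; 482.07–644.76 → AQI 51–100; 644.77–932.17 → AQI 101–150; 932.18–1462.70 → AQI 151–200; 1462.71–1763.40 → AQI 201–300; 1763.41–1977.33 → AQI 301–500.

298

CO: row 19.04–28.24 (AQI 151–200). (200−151)·(28.08−19.04)/(28.24−19.04) + 151 = 49·9.04/9.20 + 151 ≈ 199.15 → 199.
PM2.5: 32.29 ∈ [0.00, 40.42] ↔ index [0, 50].
0 + (32.29−0.00)·(50−0)/(40.42−0.00) = 0 + 32.29·50/40.42 ≈ 39.94, so AQI = 40.
SO₂: row 640.80–864.16 (AQI 201–300). (300−201)·(859.72−640.80)/(864.16−640.80) + 201 = 99·218.92/223.36 + 201 ≈ 298.03 → 298.
NO₂: row 932.18–1462.70 (AQI 151–200). (200−151)·(1150.43−932.18)/(1462.70−932.18) + 151 = 49·218.25/530.52 + 151 ≈ 171.16 → 171.
Sub-indices: CO→199, PM2.5→40, SO₂→298, NO₂→171. Overall AQI = max = 298; dominant pollutant is SO₂.
AQI 298: Very Unhealthy.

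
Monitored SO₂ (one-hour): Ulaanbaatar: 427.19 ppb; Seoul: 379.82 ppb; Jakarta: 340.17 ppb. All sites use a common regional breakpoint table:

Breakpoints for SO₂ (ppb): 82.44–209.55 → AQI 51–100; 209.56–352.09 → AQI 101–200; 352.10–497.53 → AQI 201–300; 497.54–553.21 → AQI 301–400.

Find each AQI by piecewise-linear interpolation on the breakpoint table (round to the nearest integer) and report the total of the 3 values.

Ulaanbaatar: 427.19 lies in 352.10–497.53, so I_lo=201, I_hi=300, C_lo=352.10, C_hi=497.53.
(300−201)/(497.53−352.10) × (427.19−352.10) + 201 = 99/145.43 × 75.09 + 201 ≈ 252.12 → 252.
Seoul: row 352.10–497.53 (AQI 201–300). (300−201)·(379.82−352.10)/(497.53−352.10) + 201 = 99·27.72/145.43 + 201 ≈ 219.87 → 220.
Jakarta 340.17: bracket 209.56–352.09 → index 101–200; slope 99/142.53, offset 130.61.
AQI = 101 + 99/142.53·130.61 ≈ 191.72 ⇒ 192.
AQIs: Ulaanbaatar=252, Seoul=220, Jakarta=192. Sum = 252 + 220 + 192 = 664.

664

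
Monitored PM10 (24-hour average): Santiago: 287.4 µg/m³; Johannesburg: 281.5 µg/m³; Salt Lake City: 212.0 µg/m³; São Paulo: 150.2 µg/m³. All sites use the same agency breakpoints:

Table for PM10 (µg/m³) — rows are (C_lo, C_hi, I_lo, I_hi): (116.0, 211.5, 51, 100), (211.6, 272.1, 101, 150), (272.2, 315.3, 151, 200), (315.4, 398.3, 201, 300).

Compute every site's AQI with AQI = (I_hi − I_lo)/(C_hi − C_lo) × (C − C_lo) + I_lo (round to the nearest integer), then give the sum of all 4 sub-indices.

500

Santiago: 287.4 lies in 272.2–315.3, so I_lo=151, I_hi=200, C_lo=272.2, C_hi=315.3.
(200−151)/(315.3−272.2) × (287.4−272.2) + 151 = 49/43.1 × 15.2 + 151 ≈ 168.28 → 168.
Johannesburg: 281.5 lies in 272.2–315.3, so I_lo=151, I_hi=200, C_lo=272.2, C_hi=315.3.
(200−151)/(315.3−272.2) × (281.5−272.2) + 151 = 49/43.1 × 9.3 + 151 ≈ 161.57 → 162.
Salt Lake City: row 211.6–272.1 (AQI 101–150). (150−101)·(212.0−211.6)/(272.1−211.6) + 101 = 49·0.4/60.5 + 101 ≈ 101.32 → 101.
São Paulo 150.2: bracket 116.0–211.5 → index 51–100; slope 49/95.5, offset 34.2.
AQI = 51 + 49/95.5·34.2 ≈ 68.55 ⇒ 69.
AQIs: Santiago=168, Johannesburg=162, Salt Lake City=101, São Paulo=69. Sum = 168 + 162 + 101 + 69 = 500.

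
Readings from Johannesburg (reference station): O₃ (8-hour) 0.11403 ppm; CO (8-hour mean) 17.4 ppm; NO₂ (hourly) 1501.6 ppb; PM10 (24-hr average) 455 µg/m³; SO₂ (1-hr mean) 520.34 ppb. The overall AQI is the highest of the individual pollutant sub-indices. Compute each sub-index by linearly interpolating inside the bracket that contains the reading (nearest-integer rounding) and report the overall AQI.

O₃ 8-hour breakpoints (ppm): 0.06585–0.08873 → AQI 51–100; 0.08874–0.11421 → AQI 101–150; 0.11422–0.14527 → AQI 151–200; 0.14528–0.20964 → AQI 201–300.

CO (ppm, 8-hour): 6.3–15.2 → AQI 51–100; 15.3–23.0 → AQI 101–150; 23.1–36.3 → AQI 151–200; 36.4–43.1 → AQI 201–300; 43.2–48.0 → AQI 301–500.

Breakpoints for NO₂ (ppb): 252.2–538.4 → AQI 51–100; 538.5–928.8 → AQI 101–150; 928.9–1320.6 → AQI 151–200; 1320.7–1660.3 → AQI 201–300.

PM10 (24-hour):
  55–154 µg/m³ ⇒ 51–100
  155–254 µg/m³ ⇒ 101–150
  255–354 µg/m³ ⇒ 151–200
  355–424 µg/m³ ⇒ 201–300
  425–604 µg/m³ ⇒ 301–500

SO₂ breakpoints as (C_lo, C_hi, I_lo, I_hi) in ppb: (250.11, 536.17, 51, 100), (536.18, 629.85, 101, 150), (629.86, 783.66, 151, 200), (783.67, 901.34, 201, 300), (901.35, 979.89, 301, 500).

334

O₃: 0.11403 lies in 0.08874–0.11421, so I_lo=101, I_hi=150, C_lo=0.08874, C_hi=0.11421.
(150−101)/(0.11421−0.08874) × (0.11403−0.08874) + 101 = 49/0.02547 × 0.02529 + 101 ≈ 149.65 → 150.
CO: row 15.3–23.0 (AQI 101–150). (150−101)·(17.4−15.3)/(23.0−15.3) + 101 = 49·2.1/7.7 + 101 ≈ 114.36 → 114.
NO₂: 1501.6 ∈ [1320.7, 1660.3] ↔ index [201, 300].
201 + (1501.6−1320.7)·(300−201)/(1660.3−1320.7) = 201 + 180.9·99/339.6 ≈ 253.74, so AQI = 254.
PM10: 455 lies in 425–604, so I_lo=301, I_hi=500, C_lo=425, C_hi=604.
(500−301)/(604−425) × (455−425) + 301 = 199/179 × 30 + 301 ≈ 334.35 → 334.
SO₂ 520.34: bracket 250.11–536.17 → index 51–100; slope 49/286.06, offset 270.23.
AQI = 51 + 49/286.06·270.23 ≈ 97.29 ⇒ 97.
Sub-indices: O₃→150, CO→114, NO₂→254, PM10→334, SO₂→97. Overall AQI = max = 334; dominant pollutant is PM10.
AQI 334: Hazardous.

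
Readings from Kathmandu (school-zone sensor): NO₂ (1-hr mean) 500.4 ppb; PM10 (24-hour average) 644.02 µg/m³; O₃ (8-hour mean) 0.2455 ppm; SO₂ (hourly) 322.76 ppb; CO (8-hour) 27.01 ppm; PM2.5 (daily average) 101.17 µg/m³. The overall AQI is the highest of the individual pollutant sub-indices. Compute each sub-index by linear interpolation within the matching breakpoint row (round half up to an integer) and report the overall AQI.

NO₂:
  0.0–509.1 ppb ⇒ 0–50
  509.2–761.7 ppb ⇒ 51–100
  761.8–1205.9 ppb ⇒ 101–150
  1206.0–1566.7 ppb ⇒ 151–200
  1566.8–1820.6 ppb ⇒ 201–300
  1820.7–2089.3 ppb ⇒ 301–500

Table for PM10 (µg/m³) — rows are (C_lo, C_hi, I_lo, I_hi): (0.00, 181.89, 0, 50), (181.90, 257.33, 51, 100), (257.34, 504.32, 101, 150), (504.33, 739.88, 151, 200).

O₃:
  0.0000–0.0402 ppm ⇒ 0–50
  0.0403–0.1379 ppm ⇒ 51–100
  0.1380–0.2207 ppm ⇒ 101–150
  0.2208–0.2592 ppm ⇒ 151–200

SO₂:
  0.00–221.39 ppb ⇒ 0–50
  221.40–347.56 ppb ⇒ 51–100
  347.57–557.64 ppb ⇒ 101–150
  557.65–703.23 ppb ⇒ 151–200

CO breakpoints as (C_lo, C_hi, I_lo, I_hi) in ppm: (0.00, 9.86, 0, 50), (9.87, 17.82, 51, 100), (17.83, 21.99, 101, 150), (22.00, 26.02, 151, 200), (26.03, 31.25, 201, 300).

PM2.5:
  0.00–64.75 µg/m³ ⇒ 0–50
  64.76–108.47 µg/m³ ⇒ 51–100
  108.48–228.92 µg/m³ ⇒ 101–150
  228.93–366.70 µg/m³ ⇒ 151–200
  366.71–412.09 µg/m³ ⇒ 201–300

NO₂ 500.4: bracket 0.0–509.1 → index 0–50; slope 50/509.1, offset 500.4.
AQI = 0 + 50/509.1·500.4 ≈ 49.15 ⇒ 49.
PM10 644.02: bracket 504.33–739.88 → index 151–200; slope 49/235.55, offset 139.69.
AQI = 151 + 49/235.55·139.69 ≈ 180.06 ⇒ 180.
O₃: 0.2455 lies in 0.2208–0.2592, so I_lo=151, I_hi=200, C_lo=0.2208, C_hi=0.2592.
(200−151)/(0.2592−0.2208) × (0.2455−0.2208) + 151 = 49/0.0384 × 0.0247 + 151 ≈ 182.52 → 183.
SO₂: row 221.40–347.56 (AQI 51–100). (100−51)·(322.76−221.40)/(347.56−221.40) + 51 = 49·101.36/126.16 + 51 ≈ 90.37 → 90.
CO: row 26.03–31.25 (AQI 201–300). (300−201)·(27.01−26.03)/(31.25−26.03) + 201 = 99·0.98/5.22 + 201 ≈ 219.59 → 220.
PM2.5: 101.17 lies in 64.76–108.47, so I_lo=51, I_hi=100, C_lo=64.76, C_hi=108.47.
(100−51)/(108.47−64.76) × (101.17−64.76) + 51 = 49/43.71 × 36.41 + 51 ≈ 91.82 → 92.
Sub-indices: NO₂→49, PM10→180, O₃→183, SO₂→90, CO→220, PM2.5→92. Overall AQI = max = 220; dominant pollutant is CO.

220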